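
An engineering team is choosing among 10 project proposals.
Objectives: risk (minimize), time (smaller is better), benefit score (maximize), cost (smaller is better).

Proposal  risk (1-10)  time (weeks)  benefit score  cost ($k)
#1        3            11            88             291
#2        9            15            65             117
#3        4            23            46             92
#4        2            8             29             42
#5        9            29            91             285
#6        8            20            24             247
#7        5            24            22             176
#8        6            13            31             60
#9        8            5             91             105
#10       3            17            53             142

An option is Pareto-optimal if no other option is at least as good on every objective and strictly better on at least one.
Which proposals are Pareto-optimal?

#1, #3, #4, #8, #9, #10

#1: not dominated.
#2: dominated by #9 (risk 8≤9, time 5≤15, benefit score 91≥65, cost 105≤117).
#3: not dominated.
#4: not dominated (best risk).
#5: dominated by #9 (risk 8≤9, time 5≤29, benefit score 91≥91, cost 105≤285).
#6: dominated by #4 (risk 2≤8, time 8≤20, benefit score 29≥24, cost 42≤247).
#7: dominated by #3 (risk 4≤5, time 23≤24, benefit score 46≥22, cost 92≤176).
#8: not dominated.
#9: not dominated (best time).
#10: not dominated.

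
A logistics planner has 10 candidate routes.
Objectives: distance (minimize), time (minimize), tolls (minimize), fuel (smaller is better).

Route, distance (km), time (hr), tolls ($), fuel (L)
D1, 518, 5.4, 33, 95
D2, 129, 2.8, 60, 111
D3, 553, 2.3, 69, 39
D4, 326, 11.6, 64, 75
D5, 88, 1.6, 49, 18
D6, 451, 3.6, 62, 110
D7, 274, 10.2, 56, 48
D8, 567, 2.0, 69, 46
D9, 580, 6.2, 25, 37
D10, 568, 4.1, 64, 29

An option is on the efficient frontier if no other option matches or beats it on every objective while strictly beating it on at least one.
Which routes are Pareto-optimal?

D1: not dominated.
D2: dominated by D5 (distance 88≤129, time 1.6≤2.8, tolls 49≤60, fuel 18≤111).
D3: dominated by D5 (distance 88≤553, time 1.6≤2.3, tolls 49≤69, fuel 18≤39).
D4: dominated by D5 (distance 88≤326, time 1.6≤11.6, tolls 49≤64, fuel 18≤75).
D5: not dominated (best distance).
D6: dominated by D5 (distance 88≤451, time 1.6≤3.6, tolls 49≤62, fuel 18≤110).
D7: dominated by D5 (distance 88≤274, time 1.6≤10.2, tolls 49≤56, fuel 18≤48).
D8: dominated by D5 (distance 88≤567, time 1.6≤2.0, tolls 49≤69, fuel 18≤46).
D9: not dominated (best tolls).
D10: dominated by D5 (distance 88≤568, time 1.6≤4.1, tolls 49≤64, fuel 18≤29).

D1, D5, D9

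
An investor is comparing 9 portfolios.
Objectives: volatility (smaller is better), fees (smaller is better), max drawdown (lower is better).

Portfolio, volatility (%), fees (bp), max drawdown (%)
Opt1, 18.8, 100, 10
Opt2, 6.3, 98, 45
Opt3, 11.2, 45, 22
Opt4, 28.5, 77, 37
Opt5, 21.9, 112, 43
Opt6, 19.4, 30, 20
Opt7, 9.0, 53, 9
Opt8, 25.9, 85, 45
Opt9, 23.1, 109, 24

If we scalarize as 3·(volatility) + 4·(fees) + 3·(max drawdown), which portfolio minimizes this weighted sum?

Opt6

Opt1: 3·18.8 + 4·100 + 3·10 = 486.4
Opt2: 3·6.3 + 4·98 + 3·45 = 545.9
Opt3: 3·11.2 + 4·45 + 3·22 = 279.6
Opt4: 3·28.5 + 4·77 + 3·37 = 504.5
Opt5: 3·21.9 + 4·112 + 3·43 = 642.7
Opt6: 3·19.4 + 4·30 + 3·20 = 238.2
Opt7: 3·9.0 + 4·53 + 3·9 = 266.0
Opt8: 3·25.9 + 4·85 + 3·45 = 552.7
Opt9: 3·23.1 + 4·109 + 3·24 = 577.3
Lowest: Opt6 at 238.2.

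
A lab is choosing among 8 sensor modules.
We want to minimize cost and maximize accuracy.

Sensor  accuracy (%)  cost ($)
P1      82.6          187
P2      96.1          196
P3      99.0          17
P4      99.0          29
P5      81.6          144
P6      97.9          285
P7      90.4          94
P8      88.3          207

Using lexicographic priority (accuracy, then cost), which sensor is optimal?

First maximize accuracy: best is 99.0, kept {P3, P4}.
Then minimize cost: best is 17, kept {P3}.

P3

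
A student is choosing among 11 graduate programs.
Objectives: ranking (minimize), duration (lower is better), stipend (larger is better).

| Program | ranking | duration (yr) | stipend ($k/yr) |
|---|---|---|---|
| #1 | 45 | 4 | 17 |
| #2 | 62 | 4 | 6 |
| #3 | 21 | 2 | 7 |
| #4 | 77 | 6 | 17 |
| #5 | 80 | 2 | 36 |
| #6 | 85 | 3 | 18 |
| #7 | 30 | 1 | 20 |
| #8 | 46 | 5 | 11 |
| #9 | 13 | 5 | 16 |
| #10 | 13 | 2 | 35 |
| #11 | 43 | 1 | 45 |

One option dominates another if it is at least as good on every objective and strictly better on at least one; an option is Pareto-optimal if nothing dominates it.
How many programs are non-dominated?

#1: dominated by #7 (ranking 30≤45, duration 1≤4, stipend 20≥17).
#2: dominated by #1 (ranking 45≤62, duration 4≤4, stipend 17≥6).
#3: dominated by #10 (ranking 13≤21, duration 2≤2, stipend 35≥7).
#4: dominated by #1 (ranking 45≤77, duration 4≤6, stipend 17≥17).
#5: dominated by #11 (ranking 43≤80, duration 1≤2, stipend 45≥36).
#6: dominated by #5 (ranking 80≤85, duration 2≤3, stipend 36≥18).
#7: not dominated.
#8: dominated by #1 (ranking 45≤46, duration 4≤5, stipend 17≥11).
#9: dominated by #10 (ranking 13≤13, duration 2≤5, stipend 35≥16).
#10: not dominated.
#11: not dominated (best stipend).
Pareto-optimal: #7, #10, #11 → 3.

3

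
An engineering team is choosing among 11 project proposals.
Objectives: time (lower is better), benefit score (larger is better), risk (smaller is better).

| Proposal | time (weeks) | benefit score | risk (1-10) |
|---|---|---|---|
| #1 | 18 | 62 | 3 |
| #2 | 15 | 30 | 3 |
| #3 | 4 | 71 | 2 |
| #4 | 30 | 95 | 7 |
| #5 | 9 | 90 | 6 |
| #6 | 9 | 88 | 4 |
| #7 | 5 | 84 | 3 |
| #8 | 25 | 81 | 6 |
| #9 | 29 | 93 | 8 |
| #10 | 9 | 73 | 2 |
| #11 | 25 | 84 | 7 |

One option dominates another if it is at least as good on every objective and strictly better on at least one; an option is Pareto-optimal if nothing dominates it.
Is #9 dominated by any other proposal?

#1: worse on benefit score (62 vs 93).
#2: worse on benefit score (30 vs 93).
#3: worse on benefit score (71 vs 93).
#4: worse on time (30 vs 29).
#5: worse on benefit score (90 vs 93).
#6: worse on benefit score (88 vs 93).
#7: worse on benefit score (84 vs 93).
#8: worse on benefit score (81 vs 93).
#10: worse on benefit score (73 vs 93).
#11: worse on benefit score (84 vs 93).
No option is at least as good as #9 on every objective and strictly better on one.

No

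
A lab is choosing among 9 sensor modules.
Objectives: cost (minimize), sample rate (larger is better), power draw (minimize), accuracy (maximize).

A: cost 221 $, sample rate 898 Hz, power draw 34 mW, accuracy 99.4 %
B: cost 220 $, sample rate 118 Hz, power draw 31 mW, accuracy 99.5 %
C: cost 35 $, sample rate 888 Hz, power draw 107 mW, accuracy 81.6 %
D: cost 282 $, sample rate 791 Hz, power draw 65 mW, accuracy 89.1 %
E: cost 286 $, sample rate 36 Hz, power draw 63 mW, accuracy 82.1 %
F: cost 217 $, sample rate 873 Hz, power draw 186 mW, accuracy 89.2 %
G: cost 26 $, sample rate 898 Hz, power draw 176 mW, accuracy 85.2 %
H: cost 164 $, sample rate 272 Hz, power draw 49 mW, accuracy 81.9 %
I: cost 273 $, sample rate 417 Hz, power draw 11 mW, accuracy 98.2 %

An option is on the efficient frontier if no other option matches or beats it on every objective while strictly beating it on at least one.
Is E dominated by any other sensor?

A vs E: cost 221≤286, sample rate 898≥36, power draw 34≤63, accuracy 99.4≥82.1 — A is at least as good on every objective and strictly better on at least one, so A dominates E.

Yes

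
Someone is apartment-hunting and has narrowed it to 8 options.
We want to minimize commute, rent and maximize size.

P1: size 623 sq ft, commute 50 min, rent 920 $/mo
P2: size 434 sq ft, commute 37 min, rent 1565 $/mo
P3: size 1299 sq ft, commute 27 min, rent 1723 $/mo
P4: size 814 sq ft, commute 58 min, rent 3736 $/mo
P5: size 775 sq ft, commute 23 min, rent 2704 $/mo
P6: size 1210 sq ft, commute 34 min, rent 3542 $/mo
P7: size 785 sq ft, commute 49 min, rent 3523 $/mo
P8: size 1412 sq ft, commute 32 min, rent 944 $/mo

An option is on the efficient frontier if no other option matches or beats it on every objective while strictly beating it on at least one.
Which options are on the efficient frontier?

P1, P3, P5, P8

P1: not dominated (best rent).
P2: dominated by P8 (size 1412≥434, commute 32≤37, rent 944≤1565).
P3: not dominated.
P4: dominated by P3 (size 1299≥814, commute 27≤58, rent 1723≤3736).
P5: not dominated (best commute).
P6: dominated by P3 (size 1299≥1210, commute 27≤34, rent 1723≤3542).
P7: dominated by P3 (size 1299≥785, commute 27≤49, rent 1723≤3523).
P8: not dominated (best size).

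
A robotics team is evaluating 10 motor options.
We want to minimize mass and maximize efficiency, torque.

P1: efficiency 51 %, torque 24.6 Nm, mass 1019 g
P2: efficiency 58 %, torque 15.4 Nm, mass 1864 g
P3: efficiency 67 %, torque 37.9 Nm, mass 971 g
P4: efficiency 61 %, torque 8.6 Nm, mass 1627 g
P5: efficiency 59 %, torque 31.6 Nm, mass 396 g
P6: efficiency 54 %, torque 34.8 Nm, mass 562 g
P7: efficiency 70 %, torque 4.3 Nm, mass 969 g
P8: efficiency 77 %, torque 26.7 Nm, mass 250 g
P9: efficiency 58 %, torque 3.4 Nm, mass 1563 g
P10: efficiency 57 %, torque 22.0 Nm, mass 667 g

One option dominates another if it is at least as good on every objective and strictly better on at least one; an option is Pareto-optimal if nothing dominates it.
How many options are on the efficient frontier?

4

P1: dominated by P3 (efficiency 67≥51, torque 37.9≥24.6, mass 971≤1019).
P2: dominated by P3 (efficiency 67≥58, torque 37.9≥15.4, mass 971≤1864).
P3: not dominated (best torque).
P4: dominated by P3 (efficiency 67≥61, torque 37.9≥8.6, mass 971≤1627).
P5: not dominated.
P6: not dominated.
P7: dominated by P8 (efficiency 77≥70, torque 26.7≥4.3, mass 250≤969).
P8: not dominated (best efficiency).
P9: dominated by P3 (efficiency 67≥58, torque 37.9≥3.4, mass 971≤1563).
P10: dominated by P5 (efficiency 59≥57, torque 31.6≥22.0, mass 396≤667).
Pareto-optimal: P3, P5, P6, P8 → 4.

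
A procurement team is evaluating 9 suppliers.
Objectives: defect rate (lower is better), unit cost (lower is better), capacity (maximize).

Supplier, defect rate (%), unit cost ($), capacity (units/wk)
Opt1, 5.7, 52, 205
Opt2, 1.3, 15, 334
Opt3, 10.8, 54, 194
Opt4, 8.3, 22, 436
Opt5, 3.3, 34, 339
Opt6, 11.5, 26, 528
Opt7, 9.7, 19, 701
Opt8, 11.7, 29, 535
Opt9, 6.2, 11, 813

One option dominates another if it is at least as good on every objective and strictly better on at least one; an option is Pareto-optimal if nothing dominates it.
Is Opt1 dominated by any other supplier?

Yes

Opt2 vs Opt1: defect rate 1.3≤5.7, unit cost 15≤52, capacity 334≥205 — Opt2 is at least as good on every objective and strictly better on at least one, so Opt2 dominates Opt1.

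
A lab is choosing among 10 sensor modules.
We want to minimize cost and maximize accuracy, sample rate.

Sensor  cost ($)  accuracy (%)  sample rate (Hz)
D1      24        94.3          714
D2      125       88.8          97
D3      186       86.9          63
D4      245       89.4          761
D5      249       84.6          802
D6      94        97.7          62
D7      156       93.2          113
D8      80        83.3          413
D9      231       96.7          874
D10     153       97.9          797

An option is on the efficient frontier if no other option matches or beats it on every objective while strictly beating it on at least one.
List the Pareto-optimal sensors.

D1, D6, D9, D10

D1: not dominated (best cost).
D2: dominated by D1 (cost 24≤125, accuracy 94.3≥88.8, sample rate 714≥97).
D3: dominated by D1 (cost 24≤186, accuracy 94.3≥86.9, sample rate 714≥63).
D4: dominated by D9 (cost 231≤245, accuracy 96.7≥89.4, sample rate 874≥761).
D5: dominated by D9 (cost 231≤249, accuracy 96.7≥84.6, sample rate 874≥802).
D6: not dominated.
D7: dominated by D1 (cost 24≤156, accuracy 94.3≥93.2, sample rate 714≥113).
D8: dominated by D1 (cost 24≤80, accuracy 94.3≥83.3, sample rate 714≥413).
D9: not dominated (best sample rate).
D10: not dominated (best accuracy).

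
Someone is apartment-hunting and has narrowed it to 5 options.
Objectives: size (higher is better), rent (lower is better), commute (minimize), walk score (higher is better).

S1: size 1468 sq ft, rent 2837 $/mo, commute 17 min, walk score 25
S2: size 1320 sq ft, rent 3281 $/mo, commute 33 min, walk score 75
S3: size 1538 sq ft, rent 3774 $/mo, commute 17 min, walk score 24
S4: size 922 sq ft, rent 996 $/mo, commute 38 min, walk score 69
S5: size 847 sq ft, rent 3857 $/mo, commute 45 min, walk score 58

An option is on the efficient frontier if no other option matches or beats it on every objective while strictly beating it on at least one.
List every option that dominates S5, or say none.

S2, S4

S2: size 1320≥847, rent 3281≤3857, commute 33≤45, walk score 75≥58 — dominates S5.
S4: size 922≥847, rent 996≤3857, commute 38≤45, walk score 69≥58 — dominates S5.
Others (S1, S3) are each worse than S5 on at least one objective.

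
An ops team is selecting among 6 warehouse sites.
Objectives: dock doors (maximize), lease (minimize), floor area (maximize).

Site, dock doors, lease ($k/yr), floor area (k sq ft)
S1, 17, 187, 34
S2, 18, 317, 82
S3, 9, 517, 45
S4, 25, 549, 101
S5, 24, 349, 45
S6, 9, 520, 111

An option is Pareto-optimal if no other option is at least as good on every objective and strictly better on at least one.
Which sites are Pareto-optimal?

S1: not dominated (best lease).
S2: not dominated.
S3: dominated by S2 (dock doors 18≥9, lease 317≤517, floor area 82≥45).
S4: not dominated (best dock doors).
S5: not dominated.
S6: not dominated (best floor area).

S1, S2, S4, S5, S6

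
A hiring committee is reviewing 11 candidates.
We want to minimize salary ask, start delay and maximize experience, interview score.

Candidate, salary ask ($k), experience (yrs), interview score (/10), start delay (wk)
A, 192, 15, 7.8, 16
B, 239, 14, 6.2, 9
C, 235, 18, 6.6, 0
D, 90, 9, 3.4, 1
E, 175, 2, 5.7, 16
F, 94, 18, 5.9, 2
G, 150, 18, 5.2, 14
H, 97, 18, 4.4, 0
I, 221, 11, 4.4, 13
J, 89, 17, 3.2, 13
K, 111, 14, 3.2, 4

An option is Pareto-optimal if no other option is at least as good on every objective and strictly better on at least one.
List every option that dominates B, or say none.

C: salary ask 235≤239, experience 18≥14, interview score 6.6≥6.2, start delay 0≤9 — dominates B.
Others (A, D, E, F, G, H, I, J, K) are each worse than B on at least one objective.

C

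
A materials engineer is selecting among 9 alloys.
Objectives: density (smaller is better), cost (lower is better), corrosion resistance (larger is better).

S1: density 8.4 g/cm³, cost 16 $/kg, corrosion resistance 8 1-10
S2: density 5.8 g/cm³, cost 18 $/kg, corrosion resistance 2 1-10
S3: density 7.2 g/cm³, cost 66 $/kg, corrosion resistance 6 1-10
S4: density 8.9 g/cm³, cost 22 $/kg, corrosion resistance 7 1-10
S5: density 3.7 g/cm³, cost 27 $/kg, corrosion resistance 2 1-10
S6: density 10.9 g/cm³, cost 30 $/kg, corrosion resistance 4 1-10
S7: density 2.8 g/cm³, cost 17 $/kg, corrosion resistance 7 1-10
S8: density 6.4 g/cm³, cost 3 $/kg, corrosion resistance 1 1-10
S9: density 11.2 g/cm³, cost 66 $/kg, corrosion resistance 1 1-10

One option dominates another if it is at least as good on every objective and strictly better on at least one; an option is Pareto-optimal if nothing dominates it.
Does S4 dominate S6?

Yes

S4 vs S6: density 8.9≤10.9, cost 22≤30, corrosion resistance 7≥4 — S4 is at least as good on every objective with at least one strict improvement.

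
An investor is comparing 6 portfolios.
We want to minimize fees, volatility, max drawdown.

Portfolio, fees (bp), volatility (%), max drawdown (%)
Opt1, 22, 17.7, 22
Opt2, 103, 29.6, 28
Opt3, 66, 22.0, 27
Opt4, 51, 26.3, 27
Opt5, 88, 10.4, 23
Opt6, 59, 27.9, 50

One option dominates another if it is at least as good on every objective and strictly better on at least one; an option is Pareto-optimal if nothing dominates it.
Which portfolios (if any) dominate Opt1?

Opt2: worse on fees (103 vs 22).
Opt3: worse on fees (66 vs 22).
Opt4: worse on fees (51 vs 22).
Opt5: worse on fees (88 vs 22).
Opt6: worse on fees (59 vs 22).
No option dominates Opt1.

none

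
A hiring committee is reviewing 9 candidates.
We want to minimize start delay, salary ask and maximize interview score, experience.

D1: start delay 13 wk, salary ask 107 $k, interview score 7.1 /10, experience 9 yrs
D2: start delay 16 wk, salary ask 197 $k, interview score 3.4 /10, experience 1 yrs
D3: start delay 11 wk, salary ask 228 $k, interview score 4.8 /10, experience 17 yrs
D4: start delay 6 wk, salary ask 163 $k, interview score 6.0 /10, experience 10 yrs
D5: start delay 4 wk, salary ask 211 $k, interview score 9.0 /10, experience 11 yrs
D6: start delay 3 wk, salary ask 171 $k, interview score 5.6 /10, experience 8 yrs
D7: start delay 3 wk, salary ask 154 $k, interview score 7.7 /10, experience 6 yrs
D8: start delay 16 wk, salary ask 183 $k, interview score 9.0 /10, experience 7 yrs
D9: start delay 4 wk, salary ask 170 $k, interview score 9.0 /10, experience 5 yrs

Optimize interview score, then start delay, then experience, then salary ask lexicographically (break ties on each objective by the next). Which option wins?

D5

First maximize interview score: best is 9.0, kept {D5, D8, D9}.
Then minimize start delay: best is 4, kept {D5, D9}.
Then maximize experience: best is 11, kept {D5}.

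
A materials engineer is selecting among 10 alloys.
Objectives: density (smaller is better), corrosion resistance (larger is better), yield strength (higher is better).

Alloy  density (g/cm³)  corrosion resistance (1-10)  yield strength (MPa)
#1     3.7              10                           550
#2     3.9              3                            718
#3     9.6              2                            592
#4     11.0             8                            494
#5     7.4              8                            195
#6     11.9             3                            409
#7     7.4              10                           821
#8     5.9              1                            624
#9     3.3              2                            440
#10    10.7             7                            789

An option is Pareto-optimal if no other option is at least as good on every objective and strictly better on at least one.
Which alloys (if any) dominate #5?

#1: density 3.7≤7.4, corrosion resistance 10≥8, yield strength 550≥195 — dominates #5.
#7: density 7.4≤7.4, corrosion resistance 10≥8, yield strength 821≥195 — dominates #5.
Others (#2, #3, #4, #6, #8, #9, #10) are each worse than #5 on at least one objective.

#1, #7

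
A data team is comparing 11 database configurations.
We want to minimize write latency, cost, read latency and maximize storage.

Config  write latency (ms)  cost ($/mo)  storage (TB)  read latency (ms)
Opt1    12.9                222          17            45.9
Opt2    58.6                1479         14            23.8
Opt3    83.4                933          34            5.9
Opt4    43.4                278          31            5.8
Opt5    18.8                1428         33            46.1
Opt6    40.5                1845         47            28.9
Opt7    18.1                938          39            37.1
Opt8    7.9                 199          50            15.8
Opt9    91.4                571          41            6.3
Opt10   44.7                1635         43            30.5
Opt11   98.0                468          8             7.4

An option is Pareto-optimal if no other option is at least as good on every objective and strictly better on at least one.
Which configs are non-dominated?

Opt1: dominated by Opt8 (write latency 7.9≤12.9, cost 199≤222, storage 50≥17, read latency 15.8≤45.9).
Opt2: dominated by Opt4 (write latency 43.4≤58.6, cost 278≤1479, storage 31≥14, read latency 5.8≤23.8).
Opt3: not dominated.
Opt4: not dominated (best read latency).
Opt5: dominated by Opt7 (write latency 18.1≤18.8, cost 938≤1428, storage 39≥33, read latency 37.1≤46.1).
Opt6: dominated by Opt8 (write latency 7.9≤40.5, cost 199≤1845, storage 50≥47, read latency 15.8≤28.9).
Opt7: dominated by Opt8 (write latency 7.9≤18.1, cost 199≤938, storage 50≥39, read latency 15.8≤37.1).
Opt8: not dominated (best write latency).
Opt9: not dominated.
Opt10: dominated by Opt8 (write latency 7.9≤44.7, cost 199≤1635, storage 50≥43, read latency 15.8≤30.5).
Opt11: dominated by Opt4 (write latency 43.4≤98.0, cost 278≤468, storage 31≥8, read latency 5.8≤7.4).

Opt3, Opt4, Opt8, Opt9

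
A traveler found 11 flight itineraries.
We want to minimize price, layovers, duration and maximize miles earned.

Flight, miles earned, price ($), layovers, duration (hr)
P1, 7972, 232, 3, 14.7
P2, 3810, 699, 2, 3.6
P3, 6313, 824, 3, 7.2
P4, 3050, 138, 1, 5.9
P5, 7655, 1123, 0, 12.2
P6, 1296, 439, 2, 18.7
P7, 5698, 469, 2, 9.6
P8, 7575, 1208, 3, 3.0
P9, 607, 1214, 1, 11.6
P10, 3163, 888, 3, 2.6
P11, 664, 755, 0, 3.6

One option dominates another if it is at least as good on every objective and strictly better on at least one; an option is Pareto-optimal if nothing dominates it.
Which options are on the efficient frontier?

P1, P2, P3, P4, P5, P7, P8, P10, P11

P1: not dominated (best miles earned).
P2: not dominated.
P3: not dominated.
P4: not dominated (best price).
P5: not dominated.
P6: dominated by P4 (miles earned 3050≥1296, price 138≤439, layovers 1≤2, duration 5.9≤18.7).
P7: not dominated.
P8: not dominated.
P9: dominated by P4 (miles earned 3050≥607, price 138≤1214, layovers 1≤1, duration 5.9≤11.6).
P10: not dominated (best duration).
P11: not dominated.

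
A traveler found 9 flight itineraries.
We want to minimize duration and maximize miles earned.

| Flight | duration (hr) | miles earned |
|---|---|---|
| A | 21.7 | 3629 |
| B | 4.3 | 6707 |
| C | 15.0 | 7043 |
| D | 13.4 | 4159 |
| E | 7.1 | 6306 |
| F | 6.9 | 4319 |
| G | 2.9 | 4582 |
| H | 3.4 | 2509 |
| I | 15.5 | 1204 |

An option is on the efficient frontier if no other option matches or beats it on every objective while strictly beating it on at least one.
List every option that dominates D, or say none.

B: duration 4.3≤13.4, miles earned 6707≥4159 — dominates D.
E: duration 7.1≤13.4, miles earned 6306≥4159 — dominates D.
F: duration 6.9≤13.4, miles earned 4319≥4159 — dominates D.
G: duration 2.9≤13.4, miles earned 4582≥4159 — dominates D.
Others (A, C, H, I) are each worse than D on at least one objective.

B, E, F, G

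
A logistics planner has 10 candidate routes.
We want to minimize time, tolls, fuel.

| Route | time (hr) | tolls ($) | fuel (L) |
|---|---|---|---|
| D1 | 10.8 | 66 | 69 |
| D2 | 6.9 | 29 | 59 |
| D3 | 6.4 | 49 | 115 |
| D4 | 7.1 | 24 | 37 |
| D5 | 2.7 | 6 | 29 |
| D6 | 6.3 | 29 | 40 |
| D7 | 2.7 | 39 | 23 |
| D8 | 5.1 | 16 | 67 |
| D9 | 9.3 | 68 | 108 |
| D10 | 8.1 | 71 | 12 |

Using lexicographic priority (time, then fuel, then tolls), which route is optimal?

First minimize time: best is 2.7, kept {D5, D7}.
Then minimize fuel: best is 23, kept {D7}.

D7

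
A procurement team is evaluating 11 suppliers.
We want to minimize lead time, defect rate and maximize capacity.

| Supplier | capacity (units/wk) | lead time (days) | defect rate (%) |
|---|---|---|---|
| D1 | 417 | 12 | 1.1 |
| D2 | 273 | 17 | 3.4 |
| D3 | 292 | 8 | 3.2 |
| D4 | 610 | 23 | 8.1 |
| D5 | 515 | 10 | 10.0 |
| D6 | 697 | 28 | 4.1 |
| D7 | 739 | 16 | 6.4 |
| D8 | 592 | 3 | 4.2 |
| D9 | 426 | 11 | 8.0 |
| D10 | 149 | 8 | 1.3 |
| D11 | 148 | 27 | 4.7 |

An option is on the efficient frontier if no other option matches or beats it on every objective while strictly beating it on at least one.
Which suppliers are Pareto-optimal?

D1: not dominated (best defect rate).
D2: dominated by D1 (capacity 417≥273, lead time 12≤17, defect rate 1.1≤3.4).
D3: not dominated.
D4: dominated by D7 (capacity 739≥610, lead time 16≤23, defect rate 6.4≤8.1).
D5: dominated by D8 (capacity 592≥515, lead time 3≤10, defect rate 4.2≤10.0).
D6: not dominated.
D7: not dominated (best capacity).
D8: not dominated (best lead time).
D9: dominated by D8 (capacity 592≥426, lead time 3≤11, defect rate 4.2≤8.0).
D10: not dominated.
D11: dominated by D1 (capacity 417≥148, lead time 12≤27, defect rate 1.1≤4.7).

D1, D3, D6, D7, D8, D10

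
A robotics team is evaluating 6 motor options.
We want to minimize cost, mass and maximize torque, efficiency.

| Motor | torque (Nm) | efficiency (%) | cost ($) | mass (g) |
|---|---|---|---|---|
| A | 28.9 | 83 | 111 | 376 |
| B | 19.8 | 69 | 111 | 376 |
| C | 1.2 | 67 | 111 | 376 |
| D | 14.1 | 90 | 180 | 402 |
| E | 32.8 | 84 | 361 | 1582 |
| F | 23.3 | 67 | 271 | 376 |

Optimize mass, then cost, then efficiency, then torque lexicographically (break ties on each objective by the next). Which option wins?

A

First minimize mass: best is 376, kept {A, B, C, F}.
Then minimize cost: best is 111, kept {A, B, C}.
Then maximize efficiency: best is 83, kept {A}.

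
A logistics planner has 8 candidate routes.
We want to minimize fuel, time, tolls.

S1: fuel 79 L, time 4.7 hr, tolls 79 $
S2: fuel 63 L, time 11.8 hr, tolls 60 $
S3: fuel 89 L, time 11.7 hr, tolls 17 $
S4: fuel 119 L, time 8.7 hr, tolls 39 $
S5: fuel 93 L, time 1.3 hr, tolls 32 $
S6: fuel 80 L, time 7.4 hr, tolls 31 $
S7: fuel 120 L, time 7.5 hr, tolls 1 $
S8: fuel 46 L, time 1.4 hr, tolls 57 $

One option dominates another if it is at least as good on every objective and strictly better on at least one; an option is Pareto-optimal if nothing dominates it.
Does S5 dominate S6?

S5 vs S6: S5 is worse on fuel (93 vs 80), so it does not dominate S6.

No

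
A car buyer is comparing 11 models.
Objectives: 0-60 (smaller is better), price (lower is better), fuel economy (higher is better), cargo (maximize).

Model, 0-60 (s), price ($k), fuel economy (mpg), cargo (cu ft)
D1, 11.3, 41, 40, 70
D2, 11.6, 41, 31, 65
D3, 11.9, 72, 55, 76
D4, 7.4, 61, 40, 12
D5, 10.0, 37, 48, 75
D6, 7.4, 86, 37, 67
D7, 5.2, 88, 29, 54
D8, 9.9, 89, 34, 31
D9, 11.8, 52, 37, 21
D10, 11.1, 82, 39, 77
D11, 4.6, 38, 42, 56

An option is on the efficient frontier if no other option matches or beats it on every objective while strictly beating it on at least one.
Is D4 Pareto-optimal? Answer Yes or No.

No

D11 vs D4: 0-60 4.6≤7.4, price 38≤61, fuel economy 42≥40, cargo 56≥12 — D11 is at least as good on every objective and strictly better on at least one, so D11 dominates D4.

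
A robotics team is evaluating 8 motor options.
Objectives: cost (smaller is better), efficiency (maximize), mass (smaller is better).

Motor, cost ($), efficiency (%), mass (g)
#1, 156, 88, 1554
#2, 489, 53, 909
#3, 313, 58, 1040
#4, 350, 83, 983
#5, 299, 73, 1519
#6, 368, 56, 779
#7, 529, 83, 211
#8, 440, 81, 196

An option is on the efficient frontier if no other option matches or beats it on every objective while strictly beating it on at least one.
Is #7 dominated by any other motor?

No

#1: worse on mass (1554 vs 211).
#2: worse on efficiency (53 vs 83).
#3: worse on efficiency (58 vs 83).
#4: worse on mass (983 vs 211).
#5: worse on efficiency (73 vs 83).
#6: worse on efficiency (56 vs 83).
#8: worse on efficiency (81 vs 83).
No option is at least as good as #7 on every objective and strictly better on one.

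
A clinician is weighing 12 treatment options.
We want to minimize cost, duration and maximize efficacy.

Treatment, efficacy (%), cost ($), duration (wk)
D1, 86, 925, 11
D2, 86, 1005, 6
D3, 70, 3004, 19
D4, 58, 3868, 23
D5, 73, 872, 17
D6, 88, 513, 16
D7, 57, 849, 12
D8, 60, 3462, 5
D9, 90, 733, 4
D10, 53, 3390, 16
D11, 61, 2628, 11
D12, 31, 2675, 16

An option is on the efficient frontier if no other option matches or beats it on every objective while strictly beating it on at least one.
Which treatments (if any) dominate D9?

none

D1: worse on efficacy (86 vs 90).
D2: worse on efficacy (86 vs 90).
D3: worse on efficacy (70 vs 90).
D4: worse on efficacy (58 vs 90).
D5: worse on efficacy (73 vs 90).
D6: worse on efficacy (88 vs 90).
D7: worse on efficacy (57 vs 90).
D8: worse on efficacy (60 vs 90).
D10: worse on efficacy (53 vs 90).
D11: worse on efficacy (61 vs 90).
D12: worse on efficacy (31 vs 90).
No option dominates D9.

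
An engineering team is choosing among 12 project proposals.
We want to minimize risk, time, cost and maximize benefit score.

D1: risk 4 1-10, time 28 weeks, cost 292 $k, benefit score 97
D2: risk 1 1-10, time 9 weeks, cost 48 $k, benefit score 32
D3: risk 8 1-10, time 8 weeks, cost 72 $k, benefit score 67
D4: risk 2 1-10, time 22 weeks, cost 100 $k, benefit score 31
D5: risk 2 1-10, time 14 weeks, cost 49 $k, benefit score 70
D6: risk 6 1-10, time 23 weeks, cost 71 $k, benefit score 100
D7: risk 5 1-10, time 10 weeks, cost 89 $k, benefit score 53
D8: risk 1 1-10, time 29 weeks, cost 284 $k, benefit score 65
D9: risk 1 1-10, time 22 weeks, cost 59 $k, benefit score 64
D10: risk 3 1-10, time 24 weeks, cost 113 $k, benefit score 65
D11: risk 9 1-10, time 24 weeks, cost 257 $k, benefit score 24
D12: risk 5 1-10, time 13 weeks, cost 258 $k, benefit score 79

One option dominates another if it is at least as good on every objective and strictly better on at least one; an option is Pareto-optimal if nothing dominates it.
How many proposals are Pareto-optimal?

9

D1: not dominated.
D2: not dominated (best cost).
D3: not dominated (best time).
D4: dominated by D2 (risk 1≤2, time 9≤22, cost 48≤100, benefit score 32≥31).
D5: not dominated.
D6: not dominated (best benefit score).
D7: not dominated.
D8: not dominated.
D9: not dominated.
D10: dominated by D5 (risk 2≤3, time 14≤24, cost 49≤113, benefit score 70≥65).
D11: dominated by D2 (risk 1≤9, time 9≤24, cost 48≤257, benefit score 32≥24).
D12: not dominated.
Pareto-optimal: D1, D2, D3, D5, D6, D7, D8, D9, D12 → 9.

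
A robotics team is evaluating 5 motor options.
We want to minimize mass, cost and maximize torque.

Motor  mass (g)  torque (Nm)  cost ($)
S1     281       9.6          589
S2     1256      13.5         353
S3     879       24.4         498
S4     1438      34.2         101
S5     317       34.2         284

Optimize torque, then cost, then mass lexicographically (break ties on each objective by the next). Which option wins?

S4

First maximize torque: best is 34.2, kept {S4, S5}.
Then minimize cost: best is 101, kept {S4}.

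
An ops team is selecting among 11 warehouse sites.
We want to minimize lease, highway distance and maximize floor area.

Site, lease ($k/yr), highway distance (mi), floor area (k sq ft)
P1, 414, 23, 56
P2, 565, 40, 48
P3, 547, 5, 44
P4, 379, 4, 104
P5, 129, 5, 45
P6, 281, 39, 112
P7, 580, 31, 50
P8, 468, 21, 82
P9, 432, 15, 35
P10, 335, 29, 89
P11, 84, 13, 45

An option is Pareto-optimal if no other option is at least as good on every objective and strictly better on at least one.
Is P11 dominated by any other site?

No

P1: worse on lease (414 vs 84).
P2: worse on lease (565 vs 84).
P3: worse on lease (547 vs 84).
P4: worse on lease (379 vs 84).
P5: worse on lease (129 vs 84).
P6: worse on lease (281 vs 84).
P7: worse on lease (580 vs 84).
P8: worse on lease (468 vs 84).
P9: worse on lease (432 vs 84).
P10: worse on lease (335 vs 84).
No option is at least as good as P11 on every objective and strictly better on one.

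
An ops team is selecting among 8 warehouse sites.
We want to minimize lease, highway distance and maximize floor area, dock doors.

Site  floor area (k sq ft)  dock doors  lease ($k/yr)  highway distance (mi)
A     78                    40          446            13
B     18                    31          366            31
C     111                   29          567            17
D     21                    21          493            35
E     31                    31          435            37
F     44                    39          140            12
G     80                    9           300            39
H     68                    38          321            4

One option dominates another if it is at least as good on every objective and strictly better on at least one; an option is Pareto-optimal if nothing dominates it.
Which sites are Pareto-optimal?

A, C, F, G, H

A: not dominated (best dock doors).
B: dominated by F (floor area 44≥18, dock doors 39≥31, lease 140≤366, highway distance 12≤31).
C: not dominated (best floor area).
D: dominated by A (floor area 78≥21, dock doors 40≥21, lease 446≤493, highway distance 13≤35).
E: dominated by F (floor area 44≥31, dock doors 39≥31, lease 140≤435, highway distance 12≤37).
F: not dominated (best lease).
G: not dominated.
H: not dominated (best highway distance).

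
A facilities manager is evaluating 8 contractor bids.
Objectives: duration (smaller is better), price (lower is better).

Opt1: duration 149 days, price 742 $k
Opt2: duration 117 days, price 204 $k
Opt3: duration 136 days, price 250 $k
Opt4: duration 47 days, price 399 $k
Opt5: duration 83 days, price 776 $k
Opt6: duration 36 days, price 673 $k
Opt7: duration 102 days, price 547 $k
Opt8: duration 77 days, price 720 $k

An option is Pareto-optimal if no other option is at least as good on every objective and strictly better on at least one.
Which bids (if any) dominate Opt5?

Opt4, Opt6, Opt8

Opt4: duration 47≤83, price 399≤776 — dominates Opt5.
Opt6: duration 36≤83, price 673≤776 — dominates Opt5.
Opt8: duration 77≤83, price 720≤776 — dominates Opt5.
Others (Opt1, Opt2, Opt3, Opt7) are each worse than Opt5 on at least one objective.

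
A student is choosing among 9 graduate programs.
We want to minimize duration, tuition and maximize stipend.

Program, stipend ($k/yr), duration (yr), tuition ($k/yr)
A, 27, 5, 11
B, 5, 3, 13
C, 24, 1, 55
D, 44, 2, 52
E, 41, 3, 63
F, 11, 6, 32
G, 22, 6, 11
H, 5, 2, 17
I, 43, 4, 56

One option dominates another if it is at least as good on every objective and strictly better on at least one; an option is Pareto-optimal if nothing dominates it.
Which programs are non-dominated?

A, B, C, D, H

A: not dominated.
B: not dominated.
C: not dominated (best duration).
D: not dominated (best stipend).
E: dominated by D (stipend 44≥41, duration 2≤3, tuition 52≤63).
F: dominated by A (stipend 27≥11, duration 5≤6, tuition 11≤32).
G: dominated by A (stipend 27≥22, duration 5≤6, tuition 11≤11).
H: not dominated.
I: dominated by D (stipend 44≥43, duration 2≤4, tuition 52≤56).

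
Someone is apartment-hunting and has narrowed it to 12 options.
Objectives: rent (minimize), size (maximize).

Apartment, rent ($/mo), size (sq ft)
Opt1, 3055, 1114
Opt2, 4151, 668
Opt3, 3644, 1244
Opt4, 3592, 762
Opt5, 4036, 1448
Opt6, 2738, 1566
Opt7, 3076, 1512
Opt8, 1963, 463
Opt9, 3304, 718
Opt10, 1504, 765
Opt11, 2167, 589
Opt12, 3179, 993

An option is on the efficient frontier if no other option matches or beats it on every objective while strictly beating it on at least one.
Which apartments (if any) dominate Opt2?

Opt1: rent 3055≤4151, size 1114≥668 — dominates Opt2.
Opt3: rent 3644≤4151, size 1244≥668 — dominates Opt2.
Opt4: rent 3592≤4151, size 762≥668 — dominates Opt2.
Opt5: rent 4036≤4151, size 1448≥668 — dominates Opt2.
Opt6: rent 2738≤4151, size 1566≥668 — dominates Opt2.
Opt7: rent 3076≤4151, size 1512≥668 — dominates Opt2.
Opt9: rent 3304≤4151, size 718≥668 — dominates Opt2.
Opt10: rent 1504≤4151, size 765≥668 — dominates Opt2.
Opt12: rent 3179≤4151, size 993≥668 — dominates Opt2.
Others (Opt8, Opt11) are each worse than Opt2 on at least one objective.

Opt1, Opt3, Opt4, Opt5, Opt6, Opt7, Opt9, Opt10, Opt12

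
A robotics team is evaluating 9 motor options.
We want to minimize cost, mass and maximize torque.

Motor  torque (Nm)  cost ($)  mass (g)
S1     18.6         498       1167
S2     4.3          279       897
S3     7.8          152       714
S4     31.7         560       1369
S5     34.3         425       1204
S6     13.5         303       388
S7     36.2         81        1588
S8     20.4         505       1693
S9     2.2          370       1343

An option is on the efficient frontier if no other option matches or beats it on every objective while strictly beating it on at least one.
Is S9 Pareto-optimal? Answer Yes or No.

No

S2 vs S9: torque 4.3≥2.2, cost 279≤370, mass 897≤1343 — S2 is at least as good on every objective and strictly better on at least one, so S2 dominates S9.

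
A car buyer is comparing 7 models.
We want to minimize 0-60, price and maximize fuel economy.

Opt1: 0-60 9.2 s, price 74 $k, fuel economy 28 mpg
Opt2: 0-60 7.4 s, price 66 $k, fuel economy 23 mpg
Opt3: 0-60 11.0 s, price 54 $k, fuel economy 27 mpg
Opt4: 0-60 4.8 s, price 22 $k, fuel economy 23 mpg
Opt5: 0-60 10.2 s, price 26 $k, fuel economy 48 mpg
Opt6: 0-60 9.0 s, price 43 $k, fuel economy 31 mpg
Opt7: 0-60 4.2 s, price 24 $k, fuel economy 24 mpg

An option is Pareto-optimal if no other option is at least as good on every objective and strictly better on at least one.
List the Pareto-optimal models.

Opt4, Opt5, Opt6, Opt7

Opt1: dominated by Opt6 (0-60 9.0≤9.2, price 43≤74, fuel economy 31≥28).
Opt2: dominated by Opt4 (0-60 4.8≤7.4, price 22≤66, fuel economy 23≥23).
Opt3: dominated by Opt5 (0-60 10.2≤11.0, price 26≤54, fuel economy 48≥27).
Opt4: not dominated (best price).
Opt5: not dominated (best fuel economy).
Opt6: not dominated.
Opt7: not dominated (best 0-60).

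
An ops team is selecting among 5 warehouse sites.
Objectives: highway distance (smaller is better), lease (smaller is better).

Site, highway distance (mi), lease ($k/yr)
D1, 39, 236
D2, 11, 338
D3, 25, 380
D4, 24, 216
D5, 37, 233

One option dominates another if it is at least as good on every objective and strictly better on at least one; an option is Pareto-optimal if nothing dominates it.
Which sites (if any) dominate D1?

D4, D5

D4: highway distance 24≤39, lease 216≤236 — dominates D1.
D5: highway distance 37≤39, lease 233≤236 — dominates D1.
Others (D2, D3) are each worse than D1 on at least one objective.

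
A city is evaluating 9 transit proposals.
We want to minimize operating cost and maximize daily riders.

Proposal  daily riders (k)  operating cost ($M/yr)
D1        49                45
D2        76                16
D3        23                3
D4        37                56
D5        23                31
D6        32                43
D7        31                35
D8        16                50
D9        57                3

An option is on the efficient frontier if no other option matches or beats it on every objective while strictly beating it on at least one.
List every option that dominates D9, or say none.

D1: worse on daily riders (49 vs 57).
D2: worse on operating cost (16 vs 3).
D3: worse on daily riders (23 vs 57).
D4: worse on daily riders (37 vs 57).
D5: worse on daily riders (23 vs 57).
D6: worse on daily riders (32 vs 57).
D7: worse on daily riders (31 vs 57).
D8: worse on daily riders (16 vs 57).
No option dominates D9.

none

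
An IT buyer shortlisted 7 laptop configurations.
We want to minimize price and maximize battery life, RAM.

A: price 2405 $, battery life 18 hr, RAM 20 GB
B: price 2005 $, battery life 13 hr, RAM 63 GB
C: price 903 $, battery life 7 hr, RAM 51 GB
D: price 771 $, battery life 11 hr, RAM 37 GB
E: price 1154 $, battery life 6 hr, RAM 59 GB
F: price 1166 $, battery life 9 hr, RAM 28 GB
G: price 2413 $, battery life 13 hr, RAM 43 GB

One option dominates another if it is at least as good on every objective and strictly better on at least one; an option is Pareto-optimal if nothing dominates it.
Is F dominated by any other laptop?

D vs F: price 771≤1166, battery life 11≥9, RAM 37≥28 — D is at least as good on every objective and strictly better on at least one, so D dominates F.

Yes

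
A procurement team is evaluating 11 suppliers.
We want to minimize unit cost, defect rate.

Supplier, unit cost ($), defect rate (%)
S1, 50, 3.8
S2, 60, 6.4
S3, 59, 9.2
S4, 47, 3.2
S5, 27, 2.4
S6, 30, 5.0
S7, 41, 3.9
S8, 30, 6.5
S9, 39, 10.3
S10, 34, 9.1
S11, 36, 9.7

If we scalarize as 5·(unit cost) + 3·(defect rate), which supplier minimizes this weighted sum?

S5

S1: 5·50 + 3·3.8 = 261.4
S2: 5·60 + 3·6.4 = 319.2
S3: 5·59 + 3·9.2 = 322.6
S4: 5·47 + 3·3.2 = 244.6
S5: 5·27 + 3·2.4 = 142.2
S6: 5·30 + 3·5.0 = 165.0
S7: 5·41 + 3·3.9 = 216.7
S8: 5·30 + 3·6.5 = 169.5
S9: 5·39 + 3·10.3 = 225.9
S10: 5·34 + 3·9.1 = 197.3
S11: 5·36 + 3·9.7 = 209.1
Lowest: S5 at 142.2.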